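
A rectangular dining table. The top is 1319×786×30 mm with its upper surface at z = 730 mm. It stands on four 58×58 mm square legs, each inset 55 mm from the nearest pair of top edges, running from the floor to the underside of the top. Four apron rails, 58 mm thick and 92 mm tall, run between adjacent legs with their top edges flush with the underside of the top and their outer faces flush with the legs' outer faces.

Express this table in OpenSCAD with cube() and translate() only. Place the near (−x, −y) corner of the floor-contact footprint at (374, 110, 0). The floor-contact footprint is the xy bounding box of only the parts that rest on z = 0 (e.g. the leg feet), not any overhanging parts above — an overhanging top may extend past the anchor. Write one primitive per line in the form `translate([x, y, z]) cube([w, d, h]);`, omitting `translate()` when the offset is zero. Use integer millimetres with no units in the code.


translate([319, 55, 700]) cube([1319, 786, 30]);
translate([374, 110, 0]) cube([58, 58, 700]);
translate([1525, 110, 0]) cube([58, 58, 700]);
translate([374, 728, 0]) cube([58, 58, 700]);
translate([1525, 728, 0]) cube([58, 58, 700]);
translate([432, 110, 608]) cube([1093, 58, 92]);
translate([432, 728, 608]) cube([1093, 58, 92]);
translate([374, 168, 608]) cube([58, 560, 92]);
translate([1525, 168, 608]) cube([58, 560, 92]);


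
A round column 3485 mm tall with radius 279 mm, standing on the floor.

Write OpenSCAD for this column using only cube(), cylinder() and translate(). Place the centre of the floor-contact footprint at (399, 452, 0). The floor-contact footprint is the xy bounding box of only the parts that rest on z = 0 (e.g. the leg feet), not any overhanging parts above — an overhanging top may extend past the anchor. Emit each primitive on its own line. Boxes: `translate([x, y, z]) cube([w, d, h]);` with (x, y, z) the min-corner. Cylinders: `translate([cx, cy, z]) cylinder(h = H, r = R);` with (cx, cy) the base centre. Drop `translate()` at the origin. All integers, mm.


translate([399, 452, 0]) cylinder(h = 3485, r = 279);


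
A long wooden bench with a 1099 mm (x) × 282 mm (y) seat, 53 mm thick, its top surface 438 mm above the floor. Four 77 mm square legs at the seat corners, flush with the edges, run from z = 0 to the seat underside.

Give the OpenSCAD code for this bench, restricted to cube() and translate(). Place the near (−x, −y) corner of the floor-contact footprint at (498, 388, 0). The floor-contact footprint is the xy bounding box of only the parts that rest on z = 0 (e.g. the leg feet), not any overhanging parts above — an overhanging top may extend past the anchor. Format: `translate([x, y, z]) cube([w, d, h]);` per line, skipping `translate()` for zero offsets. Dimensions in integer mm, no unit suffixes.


translate([498, 388, 385]) cube([1099, 282, 53]);
translate([498, 388, 0]) cube([77, 77, 385]);
translate([498, 593, 0]) cube([77, 77, 385]);
translate([1520, 388, 0]) cube([77, 77, 385]);
translate([1520, 593, 0]) cube([77, 77, 385]);


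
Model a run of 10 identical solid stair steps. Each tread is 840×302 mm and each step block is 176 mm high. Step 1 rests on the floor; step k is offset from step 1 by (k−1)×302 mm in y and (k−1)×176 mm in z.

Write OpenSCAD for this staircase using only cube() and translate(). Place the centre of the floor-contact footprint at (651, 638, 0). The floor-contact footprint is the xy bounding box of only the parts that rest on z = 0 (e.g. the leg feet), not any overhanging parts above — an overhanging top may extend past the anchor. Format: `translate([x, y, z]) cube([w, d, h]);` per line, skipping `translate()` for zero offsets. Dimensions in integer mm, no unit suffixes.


translate([231, 487, 0]) cube([840, 302, 176]);
translate([231, 789, 176]) cube([840, 302, 176]);
translate([231, 1091, 352]) cube([840, 302, 176]);
translate([231, 1393, 528]) cube([840, 302, 176]);
translate([231, 1695, 704]) cube([840, 302, 176]);
translate([231, 1997, 880]) cube([840, 302, 176]);
translate([231, 2299, 1056]) cube([840, 302, 176]);
translate([231, 2601, 1232]) cube([840, 302, 176]);
translate([231, 2903, 1408]) cube([840, 302, 176]);
translate([231, 3205, 1584]) cube([840, 302, 176]);


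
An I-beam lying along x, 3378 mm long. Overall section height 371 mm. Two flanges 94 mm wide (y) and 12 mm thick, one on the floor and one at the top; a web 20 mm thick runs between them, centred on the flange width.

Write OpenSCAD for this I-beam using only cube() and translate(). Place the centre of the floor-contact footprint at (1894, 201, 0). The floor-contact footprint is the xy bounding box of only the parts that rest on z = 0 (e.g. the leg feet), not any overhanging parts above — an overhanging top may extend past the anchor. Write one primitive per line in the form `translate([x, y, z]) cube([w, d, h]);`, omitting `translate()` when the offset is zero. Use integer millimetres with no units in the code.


translate([205, 154, 0]) cube([3378, 94, 12]);
translate([205, 191, 12]) cube([3378, 20, 347]);
translate([205, 154, 359]) cube([3378, 94, 12]);


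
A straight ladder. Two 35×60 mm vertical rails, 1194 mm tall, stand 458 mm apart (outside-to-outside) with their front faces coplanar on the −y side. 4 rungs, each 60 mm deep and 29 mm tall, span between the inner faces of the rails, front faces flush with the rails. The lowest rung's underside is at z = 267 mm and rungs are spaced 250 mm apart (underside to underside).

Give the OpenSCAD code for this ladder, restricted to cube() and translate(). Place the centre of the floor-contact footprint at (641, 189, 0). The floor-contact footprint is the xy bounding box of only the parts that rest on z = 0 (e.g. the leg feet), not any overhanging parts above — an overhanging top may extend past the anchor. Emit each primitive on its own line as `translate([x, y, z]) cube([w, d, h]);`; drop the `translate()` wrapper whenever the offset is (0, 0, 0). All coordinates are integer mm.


// rung span = 458 - 2*35 = 388
// rung[k] z = 267 + k*250
translate([412, 159, 0]) cube([35, 60, 1194]);
translate([835, 159, 0]) cube([35, 60, 1194]);
translate([447, 159, 267]) cube([388, 60, 29]);
translate([447, 159, 517]) cube([388, 60, 29]);
translate([447, 159, 767]) cube([388, 60, 29]);
translate([447, 159, 1017]) cube([388, 60, 29]);


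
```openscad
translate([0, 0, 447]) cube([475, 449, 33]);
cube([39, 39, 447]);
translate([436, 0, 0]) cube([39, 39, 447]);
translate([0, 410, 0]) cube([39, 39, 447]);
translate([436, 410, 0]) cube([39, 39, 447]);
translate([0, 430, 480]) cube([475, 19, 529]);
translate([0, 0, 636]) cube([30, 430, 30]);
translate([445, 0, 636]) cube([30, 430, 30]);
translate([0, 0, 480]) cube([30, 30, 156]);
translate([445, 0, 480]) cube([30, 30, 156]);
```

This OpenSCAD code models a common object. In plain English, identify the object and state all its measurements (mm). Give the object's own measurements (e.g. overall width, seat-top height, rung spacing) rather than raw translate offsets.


A chair. The seat is a 475×449×33 mm slab with its top at z = 480 mm, on four 39×39 mm corner legs (flush with the seat edges, standing on z = 0). A flat backrest 19 mm thick, 529 mm tall, spans the full seat width and rises from the seat top along its +y edge, rear face flush with the rear of the seat. Two armrests of 30×30 mm section run along each side from the seat's front edge to the front of the backrest, top faces 186 mm above the seat top and outer faces flush with the seat's x-edges; a 30×30 mm post under the front of each armrest stands on the seat at the front corner.


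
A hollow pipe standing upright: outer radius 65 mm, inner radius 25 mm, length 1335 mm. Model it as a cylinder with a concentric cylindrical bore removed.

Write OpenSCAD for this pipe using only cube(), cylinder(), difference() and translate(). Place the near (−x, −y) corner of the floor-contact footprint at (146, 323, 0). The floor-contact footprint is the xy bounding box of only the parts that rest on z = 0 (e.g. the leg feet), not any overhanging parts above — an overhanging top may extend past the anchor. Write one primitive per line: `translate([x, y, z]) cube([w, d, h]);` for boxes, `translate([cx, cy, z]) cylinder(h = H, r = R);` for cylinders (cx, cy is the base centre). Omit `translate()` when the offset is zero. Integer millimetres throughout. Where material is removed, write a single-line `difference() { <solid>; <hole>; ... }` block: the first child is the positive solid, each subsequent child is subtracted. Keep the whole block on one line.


difference() { translate([211, 388, 0]) cylinder(h = 1335, r = 65); translate([211, 388, 0]) cylinder(h = 1335, r = 25); }


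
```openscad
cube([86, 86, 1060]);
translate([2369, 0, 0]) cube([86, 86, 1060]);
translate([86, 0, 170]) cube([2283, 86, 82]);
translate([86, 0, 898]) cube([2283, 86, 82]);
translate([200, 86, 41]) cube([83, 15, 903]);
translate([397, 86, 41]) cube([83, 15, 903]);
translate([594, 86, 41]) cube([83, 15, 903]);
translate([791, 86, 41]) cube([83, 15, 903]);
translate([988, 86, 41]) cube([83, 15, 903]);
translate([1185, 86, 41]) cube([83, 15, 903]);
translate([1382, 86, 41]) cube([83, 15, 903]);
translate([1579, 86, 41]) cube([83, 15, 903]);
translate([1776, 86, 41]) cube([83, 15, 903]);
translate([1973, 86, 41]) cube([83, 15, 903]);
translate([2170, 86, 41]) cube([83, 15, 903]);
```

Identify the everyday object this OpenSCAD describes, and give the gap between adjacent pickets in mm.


A fence section. The picket gap is 114 mm.

Two posts, two rails, 11 pickets — a fence section. Span 2283 mm holds 11 pickets of 83 mm with 12 equal gaps: ⌊(2283 − 11·83) / 12⌋ = 114 mm.


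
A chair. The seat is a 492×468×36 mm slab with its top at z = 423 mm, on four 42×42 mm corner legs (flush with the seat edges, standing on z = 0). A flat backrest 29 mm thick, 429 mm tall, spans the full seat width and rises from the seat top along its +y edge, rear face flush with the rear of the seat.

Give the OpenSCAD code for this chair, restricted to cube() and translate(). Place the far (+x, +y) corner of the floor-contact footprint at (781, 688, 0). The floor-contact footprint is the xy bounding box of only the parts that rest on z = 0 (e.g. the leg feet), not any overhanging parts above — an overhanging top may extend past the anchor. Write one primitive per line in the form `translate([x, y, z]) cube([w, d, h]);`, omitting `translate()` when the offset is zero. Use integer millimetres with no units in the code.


translate([289, 220, 387]) cube([492, 468, 36]);
translate([289, 220, 0]) cube([42, 42, 387]);
translate([739, 220, 0]) cube([42, 42, 387]);
translate([289, 646, 0]) cube([42, 42, 387]);
translate([739, 646, 0]) cube([42, 42, 387]);
translate([289, 659, 423]) cube([492, 29, 429]);


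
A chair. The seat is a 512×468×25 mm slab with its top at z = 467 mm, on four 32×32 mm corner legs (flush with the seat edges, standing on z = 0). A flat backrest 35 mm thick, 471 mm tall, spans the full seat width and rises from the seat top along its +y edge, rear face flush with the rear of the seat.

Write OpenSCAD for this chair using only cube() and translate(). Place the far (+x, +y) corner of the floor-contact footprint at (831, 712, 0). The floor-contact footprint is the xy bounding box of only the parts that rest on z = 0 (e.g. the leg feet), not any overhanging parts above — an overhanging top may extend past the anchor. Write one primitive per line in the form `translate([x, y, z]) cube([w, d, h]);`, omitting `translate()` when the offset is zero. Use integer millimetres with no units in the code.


translate([319, 244, 442]) cube([512, 468, 25]);
translate([319, 244, 0]) cube([32, 32, 442]);
translate([799, 244, 0]) cube([32, 32, 442]);
translate([319, 680, 0]) cube([32, 32, 442]);
translate([799, 680, 0]) cube([32, 32, 442]);
translate([319, 677, 467]) cube([512, 35, 471]);


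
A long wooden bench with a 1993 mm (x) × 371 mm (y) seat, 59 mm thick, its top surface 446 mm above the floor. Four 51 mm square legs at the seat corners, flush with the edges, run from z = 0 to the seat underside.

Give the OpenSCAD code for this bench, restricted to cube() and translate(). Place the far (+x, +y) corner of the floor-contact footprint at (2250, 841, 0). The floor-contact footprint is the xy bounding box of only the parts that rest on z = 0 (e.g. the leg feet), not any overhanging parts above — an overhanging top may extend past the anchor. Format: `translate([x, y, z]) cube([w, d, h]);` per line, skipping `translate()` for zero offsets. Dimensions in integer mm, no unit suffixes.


// leg_h = 446 − 59 = 387
translate([257, 470, 387]) cube([1993, 371, 59]);
translate([257, 470, 0]) cube([51, 51, 387]);
translate([257, 790, 0]) cube([51, 51, 387]);
translate([2199, 470, 0]) cube([51, 51, 387]);
translate([2199, 790, 0]) cube([51, 51, 387]);


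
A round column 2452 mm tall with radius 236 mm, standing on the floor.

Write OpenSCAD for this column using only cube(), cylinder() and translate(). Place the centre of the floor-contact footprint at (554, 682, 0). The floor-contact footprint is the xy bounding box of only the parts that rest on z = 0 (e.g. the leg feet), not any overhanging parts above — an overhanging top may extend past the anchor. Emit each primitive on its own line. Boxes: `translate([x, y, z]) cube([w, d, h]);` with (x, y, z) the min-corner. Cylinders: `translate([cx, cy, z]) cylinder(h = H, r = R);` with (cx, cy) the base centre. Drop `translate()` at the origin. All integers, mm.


translate([554, 682, 0]) cylinder(h = 2452, r = 236);


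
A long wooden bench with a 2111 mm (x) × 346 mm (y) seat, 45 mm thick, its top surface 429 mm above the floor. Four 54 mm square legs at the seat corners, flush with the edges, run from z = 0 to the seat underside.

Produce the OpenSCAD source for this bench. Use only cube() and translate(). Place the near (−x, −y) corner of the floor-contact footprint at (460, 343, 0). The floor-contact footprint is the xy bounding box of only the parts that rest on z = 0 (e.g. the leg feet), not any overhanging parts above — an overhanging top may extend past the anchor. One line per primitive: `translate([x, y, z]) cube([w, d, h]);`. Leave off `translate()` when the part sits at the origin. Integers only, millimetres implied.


translate([460, 343, 384]) cube([2111, 346, 45]);
translate([460, 343, 0]) cube([54, 54, 384]);
translate([460, 635, 0]) cube([54, 54, 384]);
translate([2517, 343, 0]) cube([54, 54, 384]);
translate([2517, 635, 0]) cube([54, 54, 384]);


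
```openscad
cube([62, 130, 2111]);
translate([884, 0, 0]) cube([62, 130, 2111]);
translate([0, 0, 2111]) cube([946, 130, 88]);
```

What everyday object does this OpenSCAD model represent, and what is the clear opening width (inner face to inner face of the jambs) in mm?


A door frame. The clear opening width is 822 mm.

Two 2111 mm tall posts with a header on top — a door frame. The left jamb is 62 mm wide at x = 0; the right jamb starts at x = 884. The clear opening is 884 − 62 = 822 mm.


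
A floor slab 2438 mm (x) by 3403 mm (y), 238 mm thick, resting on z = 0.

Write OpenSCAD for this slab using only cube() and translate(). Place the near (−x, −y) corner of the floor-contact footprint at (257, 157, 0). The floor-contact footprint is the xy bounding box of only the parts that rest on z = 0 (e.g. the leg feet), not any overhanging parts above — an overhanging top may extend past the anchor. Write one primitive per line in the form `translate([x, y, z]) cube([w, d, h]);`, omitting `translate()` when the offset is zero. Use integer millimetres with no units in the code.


translate([257, 157, 0]) cube([2438, 3403, 238]);


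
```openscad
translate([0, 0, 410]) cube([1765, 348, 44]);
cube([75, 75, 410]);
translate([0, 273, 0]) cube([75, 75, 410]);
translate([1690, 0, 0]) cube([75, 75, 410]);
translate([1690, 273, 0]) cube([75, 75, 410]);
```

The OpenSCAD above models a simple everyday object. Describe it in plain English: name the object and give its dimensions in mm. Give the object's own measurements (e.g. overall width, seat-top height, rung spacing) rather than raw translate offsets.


A bench: a 1765×348 mm seat slab, 44 mm thick, top at z = 454 mm, on four 75×75 mm square legs flush with the seat corners and standing on z = 0.


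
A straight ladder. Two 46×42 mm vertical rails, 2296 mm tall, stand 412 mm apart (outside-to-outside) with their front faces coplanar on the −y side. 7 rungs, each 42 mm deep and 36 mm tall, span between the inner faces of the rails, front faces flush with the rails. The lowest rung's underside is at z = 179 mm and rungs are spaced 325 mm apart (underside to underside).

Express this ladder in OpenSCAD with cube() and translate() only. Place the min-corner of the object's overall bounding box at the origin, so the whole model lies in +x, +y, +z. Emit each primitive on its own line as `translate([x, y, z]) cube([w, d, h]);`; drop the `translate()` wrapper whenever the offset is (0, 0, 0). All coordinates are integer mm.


// rung span = 412 - 2*46 = 320
// rung[k] z = 179 + k*325
cube([46, 42, 2296]);
translate([366, 0, 0]) cube([46, 42, 2296]);
translate([46, 0, 179]) cube([320, 42, 36]);
translate([46, 0, 504]) cube([320, 42, 36]);
translate([46, 0, 829]) cube([320, 42, 36]);
translate([46, 0, 1154]) cube([320, 42, 36]);
translate([46, 0, 1479]) cube([320, 42, 36]);
translate([46, 0, 1804]) cube([320, 42, 36]);
translate([46, 0, 2129]) cube([320, 42, 36]);


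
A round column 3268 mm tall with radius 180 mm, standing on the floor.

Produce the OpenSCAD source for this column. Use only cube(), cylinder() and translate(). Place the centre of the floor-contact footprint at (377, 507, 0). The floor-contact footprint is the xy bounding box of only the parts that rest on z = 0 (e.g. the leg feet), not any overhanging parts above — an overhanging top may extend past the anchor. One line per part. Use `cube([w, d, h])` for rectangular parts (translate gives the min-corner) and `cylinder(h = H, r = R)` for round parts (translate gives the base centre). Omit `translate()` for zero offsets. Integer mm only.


translate([377, 507, 0]) cylinder(h = 3268, r = 180);


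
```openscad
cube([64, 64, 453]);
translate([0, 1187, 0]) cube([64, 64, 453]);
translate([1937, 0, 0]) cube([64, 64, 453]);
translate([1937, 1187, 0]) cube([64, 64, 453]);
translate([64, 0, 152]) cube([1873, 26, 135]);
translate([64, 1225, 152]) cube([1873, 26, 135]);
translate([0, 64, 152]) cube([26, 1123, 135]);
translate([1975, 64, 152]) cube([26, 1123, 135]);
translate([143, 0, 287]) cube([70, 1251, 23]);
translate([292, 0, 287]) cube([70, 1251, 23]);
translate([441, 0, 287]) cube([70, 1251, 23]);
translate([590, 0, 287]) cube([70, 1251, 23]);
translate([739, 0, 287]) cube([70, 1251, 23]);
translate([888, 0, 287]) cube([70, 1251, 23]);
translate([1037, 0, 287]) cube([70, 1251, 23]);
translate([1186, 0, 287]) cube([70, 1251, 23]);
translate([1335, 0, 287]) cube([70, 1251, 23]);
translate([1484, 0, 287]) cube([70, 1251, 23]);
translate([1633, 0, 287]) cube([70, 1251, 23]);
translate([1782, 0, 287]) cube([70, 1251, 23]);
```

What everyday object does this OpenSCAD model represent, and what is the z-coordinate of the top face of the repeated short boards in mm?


A bed frame. The slat-top height is 310 mm.

Four posts, four rails, and a row of slats — a bed frame. Slats sit on the rails at z = 152 + 135 = 287; with slat thickness 23, the top is 310 mm.


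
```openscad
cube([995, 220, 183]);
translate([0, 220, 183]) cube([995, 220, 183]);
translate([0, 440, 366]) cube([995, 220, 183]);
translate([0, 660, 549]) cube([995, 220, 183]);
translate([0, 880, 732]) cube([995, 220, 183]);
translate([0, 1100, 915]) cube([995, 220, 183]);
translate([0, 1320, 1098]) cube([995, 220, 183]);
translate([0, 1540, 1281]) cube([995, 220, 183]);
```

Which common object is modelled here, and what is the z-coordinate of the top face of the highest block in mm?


A staircase. The total rise is 1464 mm.

8 identical blocks, each offset up and back from the previous — a staircase. Each step is 183 mm tall and there are 8 of them, so the total rise is 8 × 183 = 1464 mm.


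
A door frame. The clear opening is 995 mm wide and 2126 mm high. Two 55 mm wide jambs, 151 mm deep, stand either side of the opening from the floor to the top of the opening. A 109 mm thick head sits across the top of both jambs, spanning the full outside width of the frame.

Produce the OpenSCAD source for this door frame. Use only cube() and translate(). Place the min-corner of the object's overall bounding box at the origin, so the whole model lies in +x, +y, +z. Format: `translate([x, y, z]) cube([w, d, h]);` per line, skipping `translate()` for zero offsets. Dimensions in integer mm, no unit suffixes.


cube([55, 151, 2126]);
translate([1050, 0, 0]) cube([55, 151, 2126]);
translate([0, 0, 2126]) cube([1105, 151, 109]);


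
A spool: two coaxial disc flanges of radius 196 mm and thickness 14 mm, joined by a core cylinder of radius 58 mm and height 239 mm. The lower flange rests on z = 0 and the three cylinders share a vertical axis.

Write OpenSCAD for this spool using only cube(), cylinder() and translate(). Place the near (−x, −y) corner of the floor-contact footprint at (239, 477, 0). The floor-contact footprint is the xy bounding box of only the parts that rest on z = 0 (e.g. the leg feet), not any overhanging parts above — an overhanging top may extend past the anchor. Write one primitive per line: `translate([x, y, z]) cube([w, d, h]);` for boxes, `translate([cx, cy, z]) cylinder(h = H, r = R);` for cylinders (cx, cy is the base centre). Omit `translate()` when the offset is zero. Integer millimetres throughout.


translate([435, 673, 0]) cylinder(h = 14, r = 196);
translate([435, 673, 14]) cylinder(h = 239, r = 58);
translate([435, 673, 253]) cylinder(h = 14, r = 196);


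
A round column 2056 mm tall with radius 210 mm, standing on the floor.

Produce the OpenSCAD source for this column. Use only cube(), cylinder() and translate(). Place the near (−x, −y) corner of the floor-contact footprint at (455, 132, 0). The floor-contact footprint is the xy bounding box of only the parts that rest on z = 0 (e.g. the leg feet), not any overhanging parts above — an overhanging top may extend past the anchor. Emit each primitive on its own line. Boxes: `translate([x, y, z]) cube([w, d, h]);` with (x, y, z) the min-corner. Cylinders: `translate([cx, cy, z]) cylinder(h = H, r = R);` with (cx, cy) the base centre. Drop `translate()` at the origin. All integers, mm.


translate([665, 342, 0]) cylinder(h = 2056, r = 210);


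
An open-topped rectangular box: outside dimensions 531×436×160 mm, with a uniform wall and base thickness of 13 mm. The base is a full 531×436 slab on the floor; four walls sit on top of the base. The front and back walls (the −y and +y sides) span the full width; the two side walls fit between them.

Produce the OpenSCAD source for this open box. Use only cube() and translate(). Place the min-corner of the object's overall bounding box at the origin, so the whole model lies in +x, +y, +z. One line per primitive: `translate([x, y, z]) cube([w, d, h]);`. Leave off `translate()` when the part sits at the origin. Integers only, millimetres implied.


cube([531, 436, 13]);
translate([0, 0, 13]) cube([531, 13, 147]);
translate([0, 423, 13]) cube([531, 13, 147]);
translate([0, 13, 13]) cube([13, 410, 147]);
translate([518, 13, 13]) cube([13, 410, 147]);


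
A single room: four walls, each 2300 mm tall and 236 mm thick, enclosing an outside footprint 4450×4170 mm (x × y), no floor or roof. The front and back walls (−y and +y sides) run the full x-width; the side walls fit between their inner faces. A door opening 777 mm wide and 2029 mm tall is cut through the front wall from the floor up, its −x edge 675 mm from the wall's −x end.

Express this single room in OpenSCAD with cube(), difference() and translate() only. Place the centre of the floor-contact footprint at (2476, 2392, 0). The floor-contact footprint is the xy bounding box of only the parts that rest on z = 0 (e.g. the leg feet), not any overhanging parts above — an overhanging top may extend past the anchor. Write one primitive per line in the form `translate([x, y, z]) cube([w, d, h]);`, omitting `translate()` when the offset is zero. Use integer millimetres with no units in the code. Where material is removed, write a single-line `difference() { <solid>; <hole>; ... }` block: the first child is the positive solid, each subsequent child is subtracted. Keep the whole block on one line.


difference() { translate([251, 307, 0]) cube([4450, 236, 2300]); translate([926, 307, 0]) cube([777, 236, 2029]); }
translate([251, 4241, 0]) cube([4450, 236, 2300]);
translate([251, 543, 0]) cube([236, 3698, 2300]);
translate([4465, 543, 0]) cube([236, 3698, 2300]);


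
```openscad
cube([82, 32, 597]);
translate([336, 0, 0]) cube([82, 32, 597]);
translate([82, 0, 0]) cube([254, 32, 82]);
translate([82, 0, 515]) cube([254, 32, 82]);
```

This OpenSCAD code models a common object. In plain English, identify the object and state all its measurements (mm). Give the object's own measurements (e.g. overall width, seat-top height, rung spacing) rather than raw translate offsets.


A rectangular picture frame lying in the x–z plane (depth along y). The opening is 254 mm wide (x) by 433 mm tall (z), surrounded by a border 82 mm wide on all four sides. The frame is 32 mm deep and is made of two full-height vertical stiles with two horizontal rails fitted between them.


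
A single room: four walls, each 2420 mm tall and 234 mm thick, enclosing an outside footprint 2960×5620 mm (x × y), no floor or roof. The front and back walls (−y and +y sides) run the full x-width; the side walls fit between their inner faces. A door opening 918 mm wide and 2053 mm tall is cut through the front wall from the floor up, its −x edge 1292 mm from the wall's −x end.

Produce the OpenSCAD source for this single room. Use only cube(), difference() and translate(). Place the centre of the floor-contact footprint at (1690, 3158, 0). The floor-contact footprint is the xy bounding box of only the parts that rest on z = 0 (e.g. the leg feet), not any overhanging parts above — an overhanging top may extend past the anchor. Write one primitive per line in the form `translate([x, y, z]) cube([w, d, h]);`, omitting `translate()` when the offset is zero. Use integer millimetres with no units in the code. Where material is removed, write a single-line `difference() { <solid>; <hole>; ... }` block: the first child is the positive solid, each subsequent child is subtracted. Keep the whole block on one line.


difference() { translate([210, 348, 0]) cube([2960, 234, 2420]); translate([1502, 348, 0]) cube([918, 234, 2053]); }
translate([210, 5734, 0]) cube([2960, 234, 2420]);
translate([210, 582, 0]) cube([234, 5152, 2420]);
translate([2936, 582, 0]) cube([234, 5152, 2420]);


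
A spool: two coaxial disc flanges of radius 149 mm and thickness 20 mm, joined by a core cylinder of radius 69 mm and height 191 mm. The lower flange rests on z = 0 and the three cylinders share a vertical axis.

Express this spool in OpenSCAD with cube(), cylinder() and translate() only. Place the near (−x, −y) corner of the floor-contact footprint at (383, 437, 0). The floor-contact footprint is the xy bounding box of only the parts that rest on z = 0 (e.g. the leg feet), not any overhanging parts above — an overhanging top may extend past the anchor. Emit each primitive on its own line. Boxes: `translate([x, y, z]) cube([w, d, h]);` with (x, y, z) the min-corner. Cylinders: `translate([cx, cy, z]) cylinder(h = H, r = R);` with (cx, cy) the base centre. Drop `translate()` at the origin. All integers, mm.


translate([532, 586, 0]) cylinder(h = 20, r = 149);
translate([532, 586, 20]) cylinder(h = 191, r = 69);
translate([532, 586, 211]) cylinder(h = 20, r = 149);


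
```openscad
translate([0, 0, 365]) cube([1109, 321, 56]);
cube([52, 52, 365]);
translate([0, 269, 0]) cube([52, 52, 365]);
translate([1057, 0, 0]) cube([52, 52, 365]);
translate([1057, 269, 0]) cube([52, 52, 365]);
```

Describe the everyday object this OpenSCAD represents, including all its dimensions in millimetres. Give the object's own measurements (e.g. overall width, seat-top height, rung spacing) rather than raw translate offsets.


A long wooden bench with a 1109 mm (x) × 321 mm (y) seat, 56 mm thick, its top surface 421 mm above the floor. Four 52 mm square legs at the seat corners, flush with the edges, run from z = 0 to the seat underside.


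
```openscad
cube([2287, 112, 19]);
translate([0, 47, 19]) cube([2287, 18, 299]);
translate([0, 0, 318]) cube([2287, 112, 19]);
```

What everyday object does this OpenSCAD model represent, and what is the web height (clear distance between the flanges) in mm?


An I-beam. The web height is 299 mm.

Two wide flanges with a thin centred web — an I-beam. Overall 337 mm minus two 19 mm flanges gives a web of 337 − 2·19 = 299 mm.


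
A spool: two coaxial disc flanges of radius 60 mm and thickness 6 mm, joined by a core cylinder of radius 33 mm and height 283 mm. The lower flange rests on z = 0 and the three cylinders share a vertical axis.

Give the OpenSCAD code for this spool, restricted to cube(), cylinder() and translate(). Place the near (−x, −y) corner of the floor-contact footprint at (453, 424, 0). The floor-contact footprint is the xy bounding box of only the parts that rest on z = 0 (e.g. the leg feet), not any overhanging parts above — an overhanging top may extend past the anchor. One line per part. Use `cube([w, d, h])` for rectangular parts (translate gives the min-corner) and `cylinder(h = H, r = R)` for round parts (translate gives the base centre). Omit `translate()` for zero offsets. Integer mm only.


translate([513, 484, 0]) cylinder(h = 6, r = 60);
translate([513, 484, 6]) cylinder(h = 283, r = 33);
translate([513, 484, 289]) cylinder(h = 6, r = 60);


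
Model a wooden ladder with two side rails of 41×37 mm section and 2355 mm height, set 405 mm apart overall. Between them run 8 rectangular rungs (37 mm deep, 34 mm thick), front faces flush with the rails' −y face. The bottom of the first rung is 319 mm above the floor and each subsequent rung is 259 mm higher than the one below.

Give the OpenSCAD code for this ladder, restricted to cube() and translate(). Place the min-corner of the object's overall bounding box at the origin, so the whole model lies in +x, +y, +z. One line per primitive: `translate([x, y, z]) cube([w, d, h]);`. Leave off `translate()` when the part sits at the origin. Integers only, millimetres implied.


cube([41, 37, 2355]);
translate([364, 0, 0]) cube([41, 37, 2355]);
translate([41, 0, 319]) cube([323, 37, 34]);
translate([41, 0, 578]) cube([323, 37, 34]);
translate([41, 0, 837]) cube([323, 37, 34]);
translate([41, 0, 1096]) cube([323, 37, 34]);
translate([41, 0, 1355]) cube([323, 37, 34]);
translate([41, 0, 1614]) cube([323, 37, 34]);
translate([41, 0, 1873]) cube([323, 37, 34]);
translate([41, 0, 2132]) cube([323, 37, 34]);


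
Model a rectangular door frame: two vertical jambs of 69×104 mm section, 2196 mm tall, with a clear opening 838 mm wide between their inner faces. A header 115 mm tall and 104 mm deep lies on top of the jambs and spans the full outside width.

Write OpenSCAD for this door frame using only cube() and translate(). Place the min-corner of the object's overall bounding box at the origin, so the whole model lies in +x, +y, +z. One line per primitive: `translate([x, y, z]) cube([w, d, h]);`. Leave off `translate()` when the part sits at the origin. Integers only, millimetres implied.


cube([69, 104, 2196]);
translate([907, 0, 0]) cube([69, 104, 2196]);
translate([0, 0, 2196]) cube([976, 104, 115]);


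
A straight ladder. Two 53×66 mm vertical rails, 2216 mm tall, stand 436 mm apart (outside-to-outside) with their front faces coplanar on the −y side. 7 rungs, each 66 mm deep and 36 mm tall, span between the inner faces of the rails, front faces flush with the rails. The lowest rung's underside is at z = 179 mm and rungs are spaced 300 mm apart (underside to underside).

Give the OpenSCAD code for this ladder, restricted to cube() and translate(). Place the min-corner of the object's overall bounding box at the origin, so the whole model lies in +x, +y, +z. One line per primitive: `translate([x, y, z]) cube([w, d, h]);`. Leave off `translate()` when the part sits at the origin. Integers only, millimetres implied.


cube([53, 66, 2216]);
translate([383, 0, 0]) cube([53, 66, 2216]);
translate([53, 0, 179]) cube([330, 66, 36]);
translate([53, 0, 479]) cube([330, 66, 36]);
translate([53, 0, 779]) cube([330, 66, 36]);
translate([53, 0, 1079]) cube([330, 66, 36]);
translate([53, 0, 1379]) cube([330, 66, 36]);
translate([53, 0, 1679]) cube([330, 66, 36]);
translate([53, 0, 1979]) cube([330, 66, 36]);


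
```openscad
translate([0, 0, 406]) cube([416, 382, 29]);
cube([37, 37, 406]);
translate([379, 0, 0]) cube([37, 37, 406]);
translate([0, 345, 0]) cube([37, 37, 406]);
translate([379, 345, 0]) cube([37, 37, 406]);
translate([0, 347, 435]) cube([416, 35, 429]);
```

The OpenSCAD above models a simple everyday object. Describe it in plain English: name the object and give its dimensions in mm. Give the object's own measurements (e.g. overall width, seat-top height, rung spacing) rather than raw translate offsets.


A chair. The seat is a 416×382×29 mm slab with its top at z = 435 mm, on four 37×37 mm corner legs (flush with the seat edges, standing on z = 0). A flat backrest 35 mm thick, 429 mm tall, spans the full seat width and rises from the seat top along its +y edge, rear face flush with the rear of the seat.


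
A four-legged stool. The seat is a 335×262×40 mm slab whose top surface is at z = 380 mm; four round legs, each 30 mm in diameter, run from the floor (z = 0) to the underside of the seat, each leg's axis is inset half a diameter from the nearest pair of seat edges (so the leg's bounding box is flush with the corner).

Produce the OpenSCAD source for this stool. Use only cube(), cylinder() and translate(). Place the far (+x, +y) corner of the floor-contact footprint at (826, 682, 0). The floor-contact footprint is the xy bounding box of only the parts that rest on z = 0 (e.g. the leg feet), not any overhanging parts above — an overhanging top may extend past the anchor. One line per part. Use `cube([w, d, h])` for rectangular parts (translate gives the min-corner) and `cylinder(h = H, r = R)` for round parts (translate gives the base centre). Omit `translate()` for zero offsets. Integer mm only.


// leg_h = 380 - 40 = 340
translate([491, 420, 340]) cube([335, 262, 40]);
translate([506, 435, 0]) cylinder(h = 340, r = 15);
translate([811, 435, 0]) cylinder(h = 340, r = 15);
translate([506, 667, 0]) cylinder(h = 340, r = 15);
translate([811, 667, 0]) cylinder(h = 340, r = 15);


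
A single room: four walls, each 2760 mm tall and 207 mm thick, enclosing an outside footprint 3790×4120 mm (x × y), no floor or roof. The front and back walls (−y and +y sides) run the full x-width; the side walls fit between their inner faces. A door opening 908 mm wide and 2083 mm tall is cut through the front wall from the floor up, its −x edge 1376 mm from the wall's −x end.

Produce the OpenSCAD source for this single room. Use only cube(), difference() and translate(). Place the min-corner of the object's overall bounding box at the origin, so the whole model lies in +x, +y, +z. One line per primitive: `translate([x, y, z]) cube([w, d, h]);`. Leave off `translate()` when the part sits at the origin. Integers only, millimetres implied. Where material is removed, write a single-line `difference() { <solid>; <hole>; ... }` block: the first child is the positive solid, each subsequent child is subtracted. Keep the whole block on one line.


difference() { cube([3790, 207, 2760]); translate([1376, 0, 0]) cube([908, 207, 2083]); }
translate([0, 3913, 0]) cube([3790, 207, 2760]);
translate([0, 207, 0]) cube([207, 3706, 2760]);
translate([3583, 207, 0]) cube([207, 3706, 2760]);


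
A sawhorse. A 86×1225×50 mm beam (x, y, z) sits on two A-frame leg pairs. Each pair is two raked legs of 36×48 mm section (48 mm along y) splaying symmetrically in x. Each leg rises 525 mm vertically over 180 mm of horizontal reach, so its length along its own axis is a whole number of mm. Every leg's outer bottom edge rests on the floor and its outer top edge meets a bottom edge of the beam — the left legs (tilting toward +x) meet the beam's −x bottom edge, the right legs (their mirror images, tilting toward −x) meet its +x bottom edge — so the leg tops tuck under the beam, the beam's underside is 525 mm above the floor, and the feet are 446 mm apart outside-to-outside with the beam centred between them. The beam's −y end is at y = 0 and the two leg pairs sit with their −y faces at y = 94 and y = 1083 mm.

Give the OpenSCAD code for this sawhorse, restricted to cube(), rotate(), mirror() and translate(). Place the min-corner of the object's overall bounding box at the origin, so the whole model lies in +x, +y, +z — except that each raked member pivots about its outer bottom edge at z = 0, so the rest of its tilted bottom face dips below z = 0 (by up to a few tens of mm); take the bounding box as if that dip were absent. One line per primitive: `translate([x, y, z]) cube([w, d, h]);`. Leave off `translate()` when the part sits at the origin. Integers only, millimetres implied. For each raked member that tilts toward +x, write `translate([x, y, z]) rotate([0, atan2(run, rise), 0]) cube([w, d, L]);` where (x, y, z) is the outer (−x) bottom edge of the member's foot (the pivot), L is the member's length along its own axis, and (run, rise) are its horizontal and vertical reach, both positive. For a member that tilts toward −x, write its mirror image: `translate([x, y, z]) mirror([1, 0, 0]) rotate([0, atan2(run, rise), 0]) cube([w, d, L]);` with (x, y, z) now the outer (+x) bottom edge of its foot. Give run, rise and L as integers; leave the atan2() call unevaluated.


// leg length = √(180² + 525²) = 555
// right-leg outer foot x = 2·180 + 86 = 446
// beam min-corner = (180, 0, 525)
translate([180, 0, 525]) cube([86, 1225, 50]);
translate([0, 94, 0]) rotate([0, atan2(180, 525), 0]) cube([36, 48, 555]);
translate([446, 94, 0]) mirror([1, 0, 0]) rotate([0, atan2(180, 525), 0]) cube([36, 48, 555]);
translate([0, 1083, 0]) rotate([0, atan2(180, 525), 0]) cube([36, 48, 555]);
translate([446, 1083, 0]) mirror([1, 0, 0]) rotate([0, atan2(180, 525), 0]) cube([36, 48, 555]);


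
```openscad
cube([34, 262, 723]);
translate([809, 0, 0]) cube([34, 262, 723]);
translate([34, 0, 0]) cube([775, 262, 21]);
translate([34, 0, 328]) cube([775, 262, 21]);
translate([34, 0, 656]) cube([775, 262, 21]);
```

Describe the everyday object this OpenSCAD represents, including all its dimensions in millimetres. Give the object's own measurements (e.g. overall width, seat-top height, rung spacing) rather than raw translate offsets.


An open bookshelf. Two side panels, each 34 mm thick, 262 mm deep and 723 mm tall, stand 843 mm apart (outside-to-outside). Between them sit 3 shelves, each 21 mm thick and 262 mm deep, spanning the full gap between the sides. The bottom shelf rests on the floor (its underside at z = 0) and the clear gap between one shelf's top and the next shelf's underside is 307 mm.


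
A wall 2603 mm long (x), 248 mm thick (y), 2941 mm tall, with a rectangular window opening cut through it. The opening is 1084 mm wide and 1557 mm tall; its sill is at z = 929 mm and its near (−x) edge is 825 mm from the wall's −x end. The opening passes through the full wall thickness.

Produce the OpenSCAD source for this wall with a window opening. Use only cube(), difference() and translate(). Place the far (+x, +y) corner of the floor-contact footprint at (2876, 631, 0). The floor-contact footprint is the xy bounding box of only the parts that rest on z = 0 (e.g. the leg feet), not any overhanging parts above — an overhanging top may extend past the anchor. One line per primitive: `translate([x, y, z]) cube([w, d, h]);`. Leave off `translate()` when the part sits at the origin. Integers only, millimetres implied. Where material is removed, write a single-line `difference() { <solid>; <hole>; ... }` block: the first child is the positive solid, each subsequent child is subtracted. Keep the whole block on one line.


difference() { translate([273, 383, 0]) cube([2603, 248, 2941]); translate([1098, 383, 929]) cube([1084, 248, 1557]); }
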